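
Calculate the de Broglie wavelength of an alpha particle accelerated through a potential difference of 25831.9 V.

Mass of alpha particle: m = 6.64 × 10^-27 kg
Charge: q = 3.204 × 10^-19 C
6.32 × 10^-14 m

When a particle is accelerated through voltage V, it gains kinetic energy KE = qV.

The de Broglie wavelength is then λ = h/√(2mqV):

λ = h/√(2mqV)
λ = (6.626 × 10^-34 J·s) / √(2 × 6.64 × 10^-27 kg × 3.204 × 10^-19 C × 25831.9 V)
λ = 6.32 × 10^-14 m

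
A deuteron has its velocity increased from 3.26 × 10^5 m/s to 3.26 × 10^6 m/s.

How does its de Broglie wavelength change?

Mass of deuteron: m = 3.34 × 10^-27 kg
The wavelength decreases by a factor of 10.

Using λ = h/(mv):

Initial wavelength: λ₁ = h/(mv₁) = 6.09 × 10^-13 m
Final wavelength: λ₂ = h/(mv₂) = 6.09 × 10^-14 m

Since λ ∝ 1/v, when velocity increases by a factor of 10, the wavelength decreases by a factor of 10.

λ₂/λ₁ = v₁/v₂ = 1/10

The wavelength decreases by a factor of 10.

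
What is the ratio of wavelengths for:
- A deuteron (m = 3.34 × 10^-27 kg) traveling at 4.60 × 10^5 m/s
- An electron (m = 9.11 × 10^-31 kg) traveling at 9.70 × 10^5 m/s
λ₁/λ₂ = 5.75 × 10^-4

Using λ = h/(mv):

λ₁ = h/(m₁v₁) = 4.31 × 10^-13 m
λ₂ = h/(m₂v₂) = 7.50 × 10^-10 m

Ratio λ₁/λ₂ = (m₂v₂)/(m₁v₁)
         = (9.11 × 10^-31 kg × 9.70 × 10^5 m/s) / (3.34 × 10^-27 kg × 4.60 × 10^5 m/s)
         = 5.75 × 10^-4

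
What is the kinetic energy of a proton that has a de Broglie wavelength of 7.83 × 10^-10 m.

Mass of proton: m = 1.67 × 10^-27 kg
2.14 × 10^-22 J (or 1.34 × 10^-3 eV)

From λ = h/√(2mKE), we solve for KE:

λ² = h²/(2mKE)
KE = h²/(2mλ²)
KE = (6.626 × 10^-34 J·s)² / (2 × 1.67 × 10^-27 kg × (7.83 × 10^-10 m)²)
KE = 2.14 × 10^-22 J
KE = 1.34 × 10^-3 eV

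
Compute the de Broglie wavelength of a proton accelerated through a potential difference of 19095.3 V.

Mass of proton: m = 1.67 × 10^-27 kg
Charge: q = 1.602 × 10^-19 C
2.07 × 10^-13 m

When a particle is accelerated through voltage V, it gains kinetic energy KE = qV.

The de Broglie wavelength is then λ = h/√(2mqV):

λ = h/√(2mqV)
λ = (6.626 × 10^-34 J·s) / √(2 × 1.67 × 10^-27 kg × 1.602 × 10^-19 C × 19095.3 V)
λ = 2.07 × 10^-13 m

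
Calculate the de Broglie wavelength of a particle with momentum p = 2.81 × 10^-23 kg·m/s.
2.36 × 10^-11 m

Using the de Broglie relation λ = h/p:

λ = h/p
λ = (6.626 × 10^-34 J·s) / (2.81 × 10^-23 kg·m/s)
λ = 2.36 × 10^-11 m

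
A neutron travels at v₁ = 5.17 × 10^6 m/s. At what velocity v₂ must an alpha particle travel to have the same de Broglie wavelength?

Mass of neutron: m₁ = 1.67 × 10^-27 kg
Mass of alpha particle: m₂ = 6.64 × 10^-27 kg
v₂ = 1.30 × 10^6 m/s

For equal de Broglie wavelengths: λ₁ = λ₂

h/(m₁v₁) = h/(m₂v₂)
m₁v₁ = m₂v₂
v₂ = v₁ · (m₁/m₂)

v₂ = 5.17 × 10^6 m/s × (1.67 × 10^-27 kg / 6.64 × 10^-27 kg)
v₂ = 1.30 × 10^6 m/s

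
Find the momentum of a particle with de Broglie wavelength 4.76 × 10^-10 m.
1.39 × 10^-24 kg·m/s

From the de Broglie relation λ = h/p, we solve for p:

p = h/λ
p = (6.626 × 10^-34 J·s) / (4.76 × 10^-10 m)
p = 1.39 × 10^-24 kg·m/s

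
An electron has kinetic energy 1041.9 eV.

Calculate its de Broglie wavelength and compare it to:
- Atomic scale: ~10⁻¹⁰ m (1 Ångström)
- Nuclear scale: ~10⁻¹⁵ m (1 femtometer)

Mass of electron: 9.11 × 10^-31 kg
λ = 3.80 × 10^-11 m, which is between nuclear and atomic scales.

Using λ = h/√(2mKE):

KE = 1041.9 eV = 1.669 × 10^-16 J

λ = h/√(2mKE)
λ = (6.626 × 10^-34 J·s) / √(2 × 9.11 × 10^-31 kg × 1.669 × 10^-16 J)
λ = 3.80 × 10^-11 m

Comparison:
- Atomic scale (10⁻¹⁰ m): λ is 0.38× this size
- Nuclear scale (10⁻¹⁵ m): λ is 3.8e+04× this size

The wavelength is between nuclear and atomic scales.

This wavelength is appropriate for probing atomic structure but too large for nuclear physics experiments.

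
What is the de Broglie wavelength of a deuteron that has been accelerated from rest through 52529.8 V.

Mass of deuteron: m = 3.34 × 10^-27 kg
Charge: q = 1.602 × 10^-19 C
8.84 × 10^-14 m

When a particle is accelerated through voltage V, it gains kinetic energy KE = qV.

The de Broglie wavelength is then λ = h/√(2mqV):

λ = h/√(2mqV)
λ = (6.626 × 10^-34 J·s) / √(2 × 3.34 × 10^-27 kg × 1.602 × 10^-19 C × 52529.8 V)
λ = 8.84 × 10^-14 m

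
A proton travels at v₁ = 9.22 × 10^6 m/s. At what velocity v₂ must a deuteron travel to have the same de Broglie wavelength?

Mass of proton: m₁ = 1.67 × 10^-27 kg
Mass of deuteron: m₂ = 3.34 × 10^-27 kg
v₂ = 4.61 × 10^6 m/s

For equal de Broglie wavelengths: λ₁ = λ₂

h/(m₁v₁) = h/(m₂v₂)
m₁v₁ = m₂v₂
v₂ = v₁ · (m₁/m₂)

v₂ = 9.22 × 10^6 m/s × (1.67 × 10^-27 kg / 3.34 × 10^-27 kg)
v₂ = 4.61 × 10^6 m/s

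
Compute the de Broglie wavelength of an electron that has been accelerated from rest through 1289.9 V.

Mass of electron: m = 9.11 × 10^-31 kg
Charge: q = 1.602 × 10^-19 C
3.41 × 10^-11 m

When a particle is accelerated through voltage V, it gains kinetic energy KE = qV.

The de Broglie wavelength is then λ = h/√(2mqV):

λ = h/√(2mqV)
λ = (6.626 × 10^-34 J·s) / √(2 × 9.11 × 10^-31 kg × 1.602 × 10^-19 C × 1289.9 V)
λ = 3.41 × 10^-11 m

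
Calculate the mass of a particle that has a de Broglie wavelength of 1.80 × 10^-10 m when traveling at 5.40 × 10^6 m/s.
6.82 × 10^-31 kg

From the de Broglie relation λ = h/(mv), we solve for m:

m = h/(λv)
m = (6.626 × 10^-34 J·s) / (1.80 × 10^-10 m × 5.40 × 10^6 m/s)
m = 6.82 × 10^-31 kg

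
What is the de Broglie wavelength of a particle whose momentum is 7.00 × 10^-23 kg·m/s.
9.47 × 10^-12 m

Using the de Broglie relation λ = h/p:

λ = h/p
λ = (6.626 × 10^-34 J·s) / (7.00 × 10^-23 kg·m/s)
λ = 9.47 × 10^-12 m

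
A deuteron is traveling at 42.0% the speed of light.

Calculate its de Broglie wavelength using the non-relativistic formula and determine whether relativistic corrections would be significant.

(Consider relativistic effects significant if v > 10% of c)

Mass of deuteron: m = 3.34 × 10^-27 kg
Yes, relativistic corrections are needed.

Using the non-relativistic de Broglie formula λ = h/(mv):

v = 42.0% × c = 1.259 × 10^8 m/s

λ = h/(mv)
λ = (6.626 × 10^-34 J·s) / (3.34 × 10^-27 kg × 1.259 × 10^8 m/s)
λ = 1.58 × 10^-15 m

Since v = 42.0% of c > 10% of c, relativistic corrections ARE significant and the actual wavelength would differ from this non-relativistic estimate.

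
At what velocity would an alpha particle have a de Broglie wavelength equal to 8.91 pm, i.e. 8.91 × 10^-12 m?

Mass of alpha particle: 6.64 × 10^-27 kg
1.12 × 10^4 m/s

From λ = h/(mv), solve for v:

v = h/(mλ)
v = (6.626 × 10^-34 J·s) / (6.64 × 10^-27 kg × 8.91 × 10^-12 m)
v = 1.12 × 10^4 m/s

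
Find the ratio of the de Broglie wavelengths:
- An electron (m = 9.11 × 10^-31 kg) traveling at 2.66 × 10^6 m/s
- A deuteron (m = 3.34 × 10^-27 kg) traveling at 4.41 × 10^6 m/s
λ₁/λ₂ = 6.08 × 10^3

Using λ = h/(mv):

λ₁ = h/(m₁v₁) = 2.73 × 10^-10 m
λ₂ = h/(m₂v₂) = 4.50 × 10^-14 m

Ratio λ₁/λ₂ = (m₂v₂)/(m₁v₁)
         = (3.34 × 10^-27 kg × 4.41 × 10^6 m/s) / (9.11 × 10^-31 kg × 2.66 × 10^6 m/s)
         = 6.08 × 10^3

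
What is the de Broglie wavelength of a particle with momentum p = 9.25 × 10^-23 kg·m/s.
7.16 × 10^-12 m

Using the de Broglie relation λ = h/p:

λ = h/p
λ = (6.626 × 10^-34 J·s) / (9.25 × 10^-23 kg·m/s)
λ = 7.16 × 10^-12 m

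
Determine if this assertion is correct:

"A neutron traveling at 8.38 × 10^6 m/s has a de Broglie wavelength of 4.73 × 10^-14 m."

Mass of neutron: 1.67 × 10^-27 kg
True

The claim is correct.

Using λ = h/(mv):
λ = (6.626 × 10^-34 J·s) / (1.67 × 10^-27 kg × 8.38 × 10^6 m/s)
λ = 4.73 × 10^-14 m

This matches the claimed value.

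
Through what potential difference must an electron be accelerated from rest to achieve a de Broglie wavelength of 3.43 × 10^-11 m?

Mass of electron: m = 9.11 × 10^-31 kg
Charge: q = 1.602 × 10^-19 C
1.28 × 10^3 V

From λ = h/√(2mqV), we solve for V:

λ² = h²/(2mqV)
V = h²/(2mqλ²)
V = (6.626 × 10^-34 J·s)² / (2 × 9.11 × 10^-31 kg × 1.602 × 10^-19 C × (3.43 × 10^-11 m)²)
V = 1.28 × 10^3 V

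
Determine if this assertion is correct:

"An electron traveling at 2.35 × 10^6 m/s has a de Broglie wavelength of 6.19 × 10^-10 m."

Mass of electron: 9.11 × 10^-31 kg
False

The claim is incorrect.

Using λ = h/(mv):
λ = (6.626 × 10^-34 J·s) / (9.11 × 10^-31 kg × 2.35 × 10^6 m/s)
λ = 3.10 × 10^-10 m

The actual wavelength differs from the claimed 6.19 × 10^-10 m.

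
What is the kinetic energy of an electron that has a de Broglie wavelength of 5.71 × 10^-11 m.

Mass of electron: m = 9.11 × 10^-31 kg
7.39 × 10^-17 J (or 461 eV)

From λ = h/√(2mKE), we solve for KE:

λ² = h²/(2mKE)
KE = h²/(2mλ²)
KE = (6.626 × 10^-34 J·s)² / (2 × 9.11 × 10^-31 kg × (5.71 × 10^-11 m)²)
KE = 7.39 × 10^-17 J
KE = 461 eV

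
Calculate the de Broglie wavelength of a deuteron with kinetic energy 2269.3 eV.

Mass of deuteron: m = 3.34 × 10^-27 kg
4.25 × 10^-13 m

Using λ = h/√(2mKE):

First convert KE to Joules: KE = 2269.3 eV = 3.636 × 10^-16 J

λ = h/√(2mKE)
λ = (6.626 × 10^-34 J·s) / √(2 × 3.34 × 10^-27 kg × 3.636 × 10^-16 J)
λ = 4.25 × 10^-13 m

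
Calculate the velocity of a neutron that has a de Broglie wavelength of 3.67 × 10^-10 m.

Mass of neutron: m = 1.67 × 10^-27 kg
1.08 × 10^3 m/s

From the de Broglie relation λ = h/(mv), we solve for v:

v = h/(mλ)
v = (6.626 × 10^-34 J·s) / (1.67 × 10^-27 kg × 3.67 × 10^-10 m)
v = 1.08 × 10^3 m/s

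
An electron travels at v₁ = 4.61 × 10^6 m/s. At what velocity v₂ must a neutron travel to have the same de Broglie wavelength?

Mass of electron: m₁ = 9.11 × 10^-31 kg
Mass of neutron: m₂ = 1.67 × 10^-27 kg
v₂ = 2.51 × 10^3 m/s

For equal de Broglie wavelengths: λ₁ = λ₂

h/(m₁v₁) = h/(m₂v₂)
m₁v₁ = m₂v₂
v₂ = v₁ · (m₁/m₂)

v₂ = 4.61 × 10^6 m/s × (9.11 × 10^-31 kg / 1.67 × 10^-27 kg)
v₂ = 2.51 × 10^3 m/s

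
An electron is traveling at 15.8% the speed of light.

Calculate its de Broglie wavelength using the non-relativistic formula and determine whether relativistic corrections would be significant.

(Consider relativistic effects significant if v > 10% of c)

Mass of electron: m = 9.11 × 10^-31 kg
Yes, relativistic corrections are needed.

Using the non-relativistic de Broglie formula λ = h/(mv):

v = 15.8% × c = 4.737 × 10^7 m/s

λ = h/(mv)
λ = (6.626 × 10^-34 J·s) / (9.11 × 10^-31 kg × 4.737 × 10^7 m/s)
λ = 1.54 × 10^-11 m

Since v = 15.8% of c > 10% of c, relativistic corrections ARE significant and the actual wavelength would differ from this non-relativistic estimate.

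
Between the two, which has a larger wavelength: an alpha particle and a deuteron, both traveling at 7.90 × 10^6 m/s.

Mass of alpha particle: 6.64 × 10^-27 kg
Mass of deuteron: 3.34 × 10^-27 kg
The deuteron has the longer wavelength.

Using λ = h/(mv), since both particles have the same velocity, the wavelength depends only on mass.

For alpha particle: λ₁ = h/(m₁v) = 1.26 × 10^-14 m
For deuteron: λ₂ = h/(m₂v) = 2.51 × 10^-14 m

Since λ ∝ 1/m at constant velocity, the lighter particle has the longer wavelength.

The deuteron has the longer de Broglie wavelength.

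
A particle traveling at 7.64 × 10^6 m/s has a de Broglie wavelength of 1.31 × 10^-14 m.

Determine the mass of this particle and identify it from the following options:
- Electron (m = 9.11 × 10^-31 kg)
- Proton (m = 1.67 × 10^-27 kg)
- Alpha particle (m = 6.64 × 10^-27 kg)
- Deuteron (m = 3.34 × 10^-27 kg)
The particle is an alpha particle.

From λ = h/(mv), solve for mass:

m = h/(λv)
m = (6.626 × 10^-34 J·s) / (1.31 × 10^-14 m × 7.64 × 10^6 m/s)
m = 6.62 × 10^-27 kg

Comparing with the listed masses, this is closest to an alpha particle.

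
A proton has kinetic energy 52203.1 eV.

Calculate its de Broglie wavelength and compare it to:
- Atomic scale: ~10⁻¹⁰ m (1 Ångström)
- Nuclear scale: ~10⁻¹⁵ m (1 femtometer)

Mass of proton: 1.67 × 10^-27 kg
λ = 1.25 × 10^-13 m, which is between nuclear and atomic scales.

Using λ = h/√(2mKE):

KE = 52203.1 eV = 8.364 × 10^-15 J

λ = h/√(2mKE)
λ = (6.626 × 10^-34 J·s) / √(2 × 1.67 × 10^-27 kg × 8.364 × 10^-15 J)
λ = 1.25 × 10^-13 m

Comparison:
- Atomic scale (10⁻¹⁰ m): λ is 0.0013× this size
- Nuclear scale (10⁻¹⁵ m): λ is 1.3e+02× this size

The wavelength is between nuclear and atomic scales.

This wavelength is appropriate for probing atomic structure but too large for nuclear physics experiments.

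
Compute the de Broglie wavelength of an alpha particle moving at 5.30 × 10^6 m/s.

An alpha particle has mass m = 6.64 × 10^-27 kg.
1.88 × 10^-14 m

Using the de Broglie relation λ = h/(mv):

λ = h/(mv)
λ = (6.626 × 10^-34 J·s) / (6.64 × 10^-27 kg × 5.30 × 10^6 m/s)
λ = 1.88 × 10^-14 m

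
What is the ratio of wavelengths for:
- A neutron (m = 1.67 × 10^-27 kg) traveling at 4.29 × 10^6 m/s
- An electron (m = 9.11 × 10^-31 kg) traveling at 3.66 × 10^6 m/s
λ₁/λ₂ = 4.65 × 10^-4

Using λ = h/(mv):

λ₁ = h/(m₁v₁) = 9.25 × 10^-14 m
λ₂ = h/(m₂v₂) = 1.99 × 10^-10 m

Ratio λ₁/λ₂ = (m₂v₂)/(m₁v₁)
         = (9.11 × 10^-31 kg × 3.66 × 10^6 m/s) / (1.67 × 10^-27 kg × 4.29 × 10^6 m/s)
         = 4.65 × 10^-4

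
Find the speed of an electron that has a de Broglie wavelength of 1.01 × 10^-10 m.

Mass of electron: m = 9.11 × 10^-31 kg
7.20 × 10^6 m/s

From the de Broglie relation λ = h/(mv), we solve for v:

v = h/(mλ)
v = (6.626 × 10^-34 J·s) / (9.11 × 10^-31 kg × 1.01 × 10^-10 m)
v = 7.20 × 10^6 m/s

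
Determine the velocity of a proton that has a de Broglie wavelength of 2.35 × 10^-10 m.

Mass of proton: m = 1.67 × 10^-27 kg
1.69 × 10^3 m/s

From the de Broglie relation λ = h/(mv), we solve for v:

v = h/(mλ)
v = (6.626 × 10^-34 J·s) / (1.67 × 10^-27 kg × 2.35 × 10^-10 m)
v = 1.69 × 10^3 m/s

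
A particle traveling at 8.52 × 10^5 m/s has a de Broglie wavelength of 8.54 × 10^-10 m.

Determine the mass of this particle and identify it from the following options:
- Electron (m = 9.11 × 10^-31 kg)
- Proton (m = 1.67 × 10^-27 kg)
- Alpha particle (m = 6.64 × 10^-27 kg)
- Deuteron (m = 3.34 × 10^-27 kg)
The particle is an electron.

From λ = h/(mv), solve for mass:

m = h/(λv)
m = (6.626 × 10^-34 J·s) / (8.54 × 10^-10 m × 8.52 × 10^5 m/s)
m = 9.11 × 10^-31 kg

Comparing with the listed masses, this is closest to an electron.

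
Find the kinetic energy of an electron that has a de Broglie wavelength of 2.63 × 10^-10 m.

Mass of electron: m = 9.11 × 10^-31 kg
3.48 × 10^-18 J (or 21.7 eV)

From λ = h/√(2mKE), we solve for KE:

λ² = h²/(2mKE)
KE = h²/(2mλ²)
KE = (6.626 × 10^-34 J·s)² / (2 × 9.11 × 10^-31 kg × (2.63 × 10^-10 m)²)
KE = 3.48 × 10^-18 J
KE = 21.7 eV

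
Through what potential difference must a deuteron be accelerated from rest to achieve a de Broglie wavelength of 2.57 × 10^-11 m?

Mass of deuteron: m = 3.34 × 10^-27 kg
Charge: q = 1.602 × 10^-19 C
6.21 × 10^-1 V

From λ = h/√(2mqV), we solve for V:

λ² = h²/(2mqV)
V = h²/(2mqλ²)
V = (6.626 × 10^-34 J·s)² / (2 × 3.34 × 10^-27 kg × 1.602 × 10^-19 C × (2.57 × 10^-11 m)²)
V = 6.21 × 10^-1 V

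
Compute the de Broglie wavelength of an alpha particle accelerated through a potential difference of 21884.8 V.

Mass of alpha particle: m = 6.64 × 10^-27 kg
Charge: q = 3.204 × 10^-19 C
6.87 × 10^-14 m

When a particle is accelerated through voltage V, it gains kinetic energy KE = qV.

The de Broglie wavelength is then λ = h/√(2mqV):

λ = h/√(2mqV)
λ = (6.626 × 10^-34 J·s) / √(2 × 6.64 × 10^-27 kg × 3.204 × 10^-19 C × 21884.8 V)
λ = 6.87 × 10^-14 m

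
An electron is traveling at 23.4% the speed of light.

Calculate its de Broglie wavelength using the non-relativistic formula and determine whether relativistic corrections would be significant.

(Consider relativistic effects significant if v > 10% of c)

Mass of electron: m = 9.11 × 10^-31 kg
Yes, relativistic corrections are needed.

Using the non-relativistic de Broglie formula λ = h/(mv):

v = 23.4% × c = 7.015 × 10^7 m/s

λ = h/(mv)
λ = (6.626 × 10^-34 J·s) / (9.11 × 10^-31 kg × 7.015 × 10^7 m/s)
λ = 1.04 × 10^-11 m

Since v = 23.4% of c > 10% of c, relativistic corrections ARE significant and the actual wavelength would differ from this non-relativistic estimate.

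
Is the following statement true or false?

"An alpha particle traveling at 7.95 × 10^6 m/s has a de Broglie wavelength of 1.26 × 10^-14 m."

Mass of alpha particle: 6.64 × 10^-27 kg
True

The claim is correct.

Using λ = h/(mv):
λ = (6.626 × 10^-34 J·s) / (6.64 × 10^-27 kg × 7.95 × 10^6 m/s)
λ = 1.26 × 10^-14 m

This matches the claimed value.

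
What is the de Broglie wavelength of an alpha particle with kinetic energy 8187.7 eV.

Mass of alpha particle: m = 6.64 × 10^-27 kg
1.59 × 10^-13 m

Using λ = h/√(2mKE):

First convert KE to Joules: KE = 8187.7 eV = 1.312 × 10^-15 J

λ = h/√(2mKE)
λ = (6.626 × 10^-34 J·s) / √(2 × 6.64 × 10^-27 kg × 1.312 × 10^-15 J)
λ = 1.59 × 10^-13 m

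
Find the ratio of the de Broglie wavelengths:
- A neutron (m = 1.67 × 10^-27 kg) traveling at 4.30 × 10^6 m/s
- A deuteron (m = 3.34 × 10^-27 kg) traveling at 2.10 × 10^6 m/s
λ₁/λ₂ = 0.977

Using λ = h/(mv):

λ₁ = h/(m₁v₁) = 9.23 × 10^-14 m
λ₂ = h/(m₂v₂) = 9.45 × 10^-14 m

Ratio λ₁/λ₂ = (m₂v₂)/(m₁v₁)
         = (3.34 × 10^-27 kg × 2.10 × 10^6 m/s) / (1.67 × 10^-27 kg × 4.30 × 10^6 m/s)
         = 0.977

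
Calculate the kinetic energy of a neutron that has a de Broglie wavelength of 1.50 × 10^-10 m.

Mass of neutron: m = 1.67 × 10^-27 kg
5.84 × 10^-21 J (or 0.0365 eV)

From λ = h/√(2mKE), we solve for KE:

λ² = h²/(2mKE)
KE = h²/(2mλ²)
KE = (6.626 × 10^-34 J·s)² / (2 × 1.67 × 10^-27 kg × (1.50 × 10^-10 m)²)
KE = 5.84 × 10^-21 J
KE = 0.0365 eV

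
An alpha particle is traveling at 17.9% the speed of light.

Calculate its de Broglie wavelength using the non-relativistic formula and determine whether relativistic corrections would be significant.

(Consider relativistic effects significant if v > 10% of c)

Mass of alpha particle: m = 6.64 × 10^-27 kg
Yes, relativistic corrections are needed.

Using the non-relativistic de Broglie formula λ = h/(mv):

v = 17.9% × c = 5.366 × 10^7 m/s

λ = h/(mv)
λ = (6.626 × 10^-34 J·s) / (6.64 × 10^-27 kg × 5.366 × 10^7 m/s)
λ = 1.86 × 10^-15 m

Since v = 17.9% of c > 10% of c, relativistic corrections ARE significant and the actual wavelength would differ from this non-relativistic estimate.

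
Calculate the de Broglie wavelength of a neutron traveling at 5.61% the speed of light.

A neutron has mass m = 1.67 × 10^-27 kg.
2.36 × 10^-14 m

Using the de Broglie relation λ = h/(mv):

v = 5.61% × c = 1.682 × 10^7 m/s

λ = h/(mv)
λ = (6.626 × 10^-34 J·s) / (1.67 × 10^-27 kg × 1.682 × 10^7 m/s)
λ = 2.36 × 10^-14 m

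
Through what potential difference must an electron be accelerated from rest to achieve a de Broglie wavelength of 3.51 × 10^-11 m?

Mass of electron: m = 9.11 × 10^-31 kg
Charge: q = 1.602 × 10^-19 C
1.22 × 10^3 V

From λ = h/√(2mqV), we solve for V:

λ² = h²/(2mqV)
V = h²/(2mqλ²)
V = (6.626 × 10^-34 J·s)² / (2 × 9.11 × 10^-31 kg × 1.602 × 10^-19 C × (3.51 × 10^-11 m)²)
V = 1.22 × 10^3 V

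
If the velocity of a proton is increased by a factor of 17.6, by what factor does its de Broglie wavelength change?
The wavelength decreases by a factor of 17.6.

From λ = h/(mv), the wavelength is inversely proportional to velocity:

λ ∝ 1/v

If v → 17.6v, then λ → λ/17.6

When velocity is increased by a factor of 17.6, the wavelength decreases by a factor of 17.6.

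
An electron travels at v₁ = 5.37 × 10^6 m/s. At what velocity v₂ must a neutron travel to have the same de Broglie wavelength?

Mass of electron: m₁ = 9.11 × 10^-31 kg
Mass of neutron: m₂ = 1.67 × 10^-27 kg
v₂ = 2.93 × 10^3 m/s

For equal de Broglie wavelengths: λ₁ = λ₂

h/(m₁v₁) = h/(m₂v₂)
m₁v₁ = m₂v₂
v₂ = v₁ · (m₁/m₂)

v₂ = 5.37 × 10^6 m/s × (9.11 × 10^-31 kg / 1.67 × 10^-27 kg)
v₂ = 2.93 × 10^3 m/s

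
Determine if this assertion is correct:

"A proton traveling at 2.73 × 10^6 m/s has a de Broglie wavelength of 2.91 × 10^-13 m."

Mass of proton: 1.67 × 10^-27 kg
False

The claim is incorrect.

Using λ = h/(mv):
λ = (6.626 × 10^-34 J·s) / (1.67 × 10^-27 kg × 2.73 × 10^6 m/s)
λ = 1.45 × 10^-13 m

The actual wavelength differs from the claimed 2.91 × 10^-13 m.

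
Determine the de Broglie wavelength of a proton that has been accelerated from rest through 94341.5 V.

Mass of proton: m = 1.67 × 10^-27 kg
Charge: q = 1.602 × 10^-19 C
9.33 × 10^-14 m

When a particle is accelerated through voltage V, it gains kinetic energy KE = qV.

The de Broglie wavelength is then λ = h/√(2mqV):

λ = h/√(2mqV)
λ = (6.626 × 10^-34 J·s) / √(2 × 1.67 × 10^-27 kg × 1.602 × 10^-19 C × 94341.5 V)
λ = 9.33 × 10^-14 m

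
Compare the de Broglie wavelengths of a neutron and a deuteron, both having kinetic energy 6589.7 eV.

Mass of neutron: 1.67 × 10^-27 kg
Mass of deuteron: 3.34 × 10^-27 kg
The neutron has the longer wavelength.

Using λ = h/√(2mKE):

For neutron: λ₁ = h/√(2m₁KE) = 3.53 × 10^-13 m
For deuteron: λ₂ = h/√(2m₂KE) = 2.50 × 10^-13 m

Since λ ∝ 1/√m at constant kinetic energy, the lighter particle has the longer wavelength.

The neutron has the longer de Broglie wavelength.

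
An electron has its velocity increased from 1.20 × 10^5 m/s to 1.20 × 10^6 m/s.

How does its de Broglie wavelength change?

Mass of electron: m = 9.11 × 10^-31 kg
The wavelength decreases by a factor of 10.

Using λ = h/(mv):

Initial wavelength: λ₁ = h/(mv₁) = 6.06 × 10^-9 m
Final wavelength: λ₂ = h/(mv₂) = 6.06 × 10^-10 m

Since λ ∝ 1/v, when velocity increases by a factor of 10, the wavelength decreases by a factor of 10.

λ₂/λ₁ = v₁/v₂ = 1/10

The wavelength decreases by a factor of 10.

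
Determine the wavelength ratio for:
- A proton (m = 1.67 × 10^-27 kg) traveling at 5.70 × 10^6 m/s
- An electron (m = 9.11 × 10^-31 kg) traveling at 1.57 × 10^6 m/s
λ₁/λ₂ = 1.50 × 10^-4

Using λ = h/(mv):

λ₁ = h/(m₁v₁) = 6.96 × 10^-14 m
λ₂ = h/(m₂v₂) = 4.63 × 10^-10 m

Ratio λ₁/λ₂ = (m₂v₂)/(m₁v₁)
         = (9.11 × 10^-31 kg × 1.57 × 10^6 m/s) / (1.67 × 10^-27 kg × 5.70 × 10^6 m/s)
         = 1.50 × 10^-4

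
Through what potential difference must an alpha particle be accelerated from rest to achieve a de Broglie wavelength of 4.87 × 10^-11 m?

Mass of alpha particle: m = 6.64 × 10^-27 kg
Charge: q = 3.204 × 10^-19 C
4.35 × 10^-2 V

From λ = h/√(2mqV), we solve for V:

λ² = h²/(2mqV)
V = h²/(2mqλ²)
V = (6.626 × 10^-34 J·s)² / (2 × 6.64 × 10^-27 kg × 3.204 × 10^-19 C × (4.87 × 10^-11 m)²)
V = 4.35 × 10^-2 V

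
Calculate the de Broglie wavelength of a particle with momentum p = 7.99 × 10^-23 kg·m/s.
8.29 × 10^-12 m

Using the de Broglie relation λ = h/p:

λ = h/p
λ = (6.626 × 10^-34 J·s) / (7.99 × 10^-23 kg·m/s)
λ = 8.29 × 10^-12 m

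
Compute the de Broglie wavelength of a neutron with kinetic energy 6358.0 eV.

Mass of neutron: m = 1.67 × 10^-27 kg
3.59 × 10^-13 m

Using λ = h/√(2mKE):

First convert KE to Joules: KE = 6358.0 eV = 1.019 × 10^-15 J

λ = h/√(2mKE)
λ = (6.626 × 10^-34 J·s) / √(2 × 1.67 × 10^-27 kg × 1.019 × 10^-15 J)
λ = 3.59 × 10^-13 m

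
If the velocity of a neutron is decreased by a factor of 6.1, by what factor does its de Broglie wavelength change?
The wavelength increases by a factor of 6.1.

From λ = h/(mv), the wavelength is inversely proportional to velocity:

λ ∝ 1/v

If v → v/6.1, then λ → 6.1λ

When velocity is decreased by a factor of 6.1, the wavelength increases by a factor of 6.1.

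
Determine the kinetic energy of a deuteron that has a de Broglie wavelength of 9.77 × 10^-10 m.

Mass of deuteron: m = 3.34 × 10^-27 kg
6.89 × 10^-23 J (or 4.30 × 10^-4 eV)

From λ = h/√(2mKE), we solve for KE:

λ² = h²/(2mKE)
KE = h²/(2mλ²)
KE = (6.626 × 10^-34 J·s)² / (2 × 3.34 × 10^-27 kg × (9.77 × 10^-10 m)²)
KE = 6.89 × 10^-23 J
KE = 4.30 × 10^-4 eV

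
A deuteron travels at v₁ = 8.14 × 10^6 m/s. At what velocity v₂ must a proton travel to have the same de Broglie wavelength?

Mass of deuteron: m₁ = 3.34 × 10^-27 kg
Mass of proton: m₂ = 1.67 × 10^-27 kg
v₂ = 1.63 × 10^7 m/s

For equal de Broglie wavelengths: λ₁ = λ₂

h/(m₁v₁) = h/(m₂v₂)
m₁v₁ = m₂v₂
v₂ = v₁ · (m₁/m₂)

v₂ = 8.14 × 10^6 m/s × (3.34 × 10^-27 kg / 1.67 × 10^-27 kg)
v₂ = 1.63 × 10^7 m/s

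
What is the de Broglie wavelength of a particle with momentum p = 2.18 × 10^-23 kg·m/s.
3.04 × 10^-11 m

Using the de Broglie relation λ = h/p:

λ = h/p
λ = (6.626 × 10^-34 J·s) / (2.18 × 10^-23 kg·m/s)
λ = 3.04 × 10^-11 m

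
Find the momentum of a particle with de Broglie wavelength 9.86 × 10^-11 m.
6.72 × 10^-24 kg·m/s

From the de Broglie relation λ = h/p, we solve for p:

p = h/λ
p = (6.626 × 10^-34 J·s) / (9.86 × 10^-11 m)
p = 6.72 × 10^-24 kg·m/s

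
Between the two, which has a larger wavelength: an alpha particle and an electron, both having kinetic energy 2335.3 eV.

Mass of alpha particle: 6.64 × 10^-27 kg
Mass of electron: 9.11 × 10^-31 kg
The electron has the longer wavelength.

Using λ = h/√(2mKE):

For alpha particle: λ₁ = h/√(2m₁KE) = 2.97 × 10^-13 m
For electron: λ₂ = h/√(2m₂KE) = 2.54 × 10^-11 m

Since λ ∝ 1/√m at constant kinetic energy, the lighter particle has the longer wavelength.

The electron has the longer de Broglie wavelength.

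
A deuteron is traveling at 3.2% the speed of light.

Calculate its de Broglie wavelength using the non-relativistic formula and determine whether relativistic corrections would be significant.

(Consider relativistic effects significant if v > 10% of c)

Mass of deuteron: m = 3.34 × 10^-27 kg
No, relativistic corrections are not needed.

Using the non-relativistic de Broglie formula λ = h/(mv):

v = 3.2% × c = 9.593 × 10^6 m/s

λ = h/(mv)
λ = (6.626 × 10^-34 J·s) / (3.34 × 10^-27 kg × 9.593 × 10^6 m/s)
λ = 2.07 × 10^-14 m

Since v = 3.2% of c < 10% of c, relativistic corrections are NOT significant and this non-relativistic result is a good approximation.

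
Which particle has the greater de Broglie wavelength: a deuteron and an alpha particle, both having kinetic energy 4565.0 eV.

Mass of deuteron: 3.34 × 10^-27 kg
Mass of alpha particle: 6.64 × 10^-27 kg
The deuteron has the longer wavelength.

Using λ = h/√(2mKE):

For deuteron: λ₁ = h/√(2m₁KE) = 3.00 × 10^-13 m
For alpha particle: λ₂ = h/√(2m₂KE) = 2.13 × 10^-13 m

Since λ ∝ 1/√m at constant kinetic energy, the lighter particle has the longer wavelength.

The deuteron has the longer de Broglie wavelength.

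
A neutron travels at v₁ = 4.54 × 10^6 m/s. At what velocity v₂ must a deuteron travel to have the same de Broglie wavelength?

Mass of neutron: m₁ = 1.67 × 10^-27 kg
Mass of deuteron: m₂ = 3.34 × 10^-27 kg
v₂ = 2.27 × 10^6 m/s

For equal de Broglie wavelengths: λ₁ = λ₂

h/(m₁v₁) = h/(m₂v₂)
m₁v₁ = m₂v₂
v₂ = v₁ · (m₁/m₂)

v₂ = 4.54 × 10^6 m/s × (1.67 × 10^-27 kg / 3.34 × 10^-27 kg)
v₂ = 2.27 × 10^6 m/s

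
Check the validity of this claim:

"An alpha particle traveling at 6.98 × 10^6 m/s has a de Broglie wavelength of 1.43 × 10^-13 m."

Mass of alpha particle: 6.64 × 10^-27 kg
False

The claim is incorrect.

Using λ = h/(mv):
λ = (6.626 × 10^-34 J·s) / (6.64 × 10^-27 kg × 6.98 × 10^6 m/s)
λ = 1.43 × 10^-14 m

The actual wavelength differs from the claimed 1.43 × 10^-13 m.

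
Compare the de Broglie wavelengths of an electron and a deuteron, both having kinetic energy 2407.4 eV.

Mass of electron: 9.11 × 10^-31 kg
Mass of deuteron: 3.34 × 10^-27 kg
The electron has the longer wavelength.

Using λ = h/√(2mKE):

For electron: λ₁ = h/√(2m₁KE) = 2.50 × 10^-11 m
For deuteron: λ₂ = h/√(2m₂KE) = 4.13 × 10^-13 m

Since λ ∝ 1/√m at constant kinetic energy, the lighter particle has the longer wavelength.

The electron has the longer de Broglie wavelength.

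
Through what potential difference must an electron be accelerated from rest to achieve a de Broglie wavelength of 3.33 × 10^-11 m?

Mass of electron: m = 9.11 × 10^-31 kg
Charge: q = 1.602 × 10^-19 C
1.36 × 10^3 V

From λ = h/√(2mqV), we solve for V:

λ² = h²/(2mqV)
V = h²/(2mqλ²)
V = (6.626 × 10^-34 J·s)² / (2 × 9.11 × 10^-31 kg × 1.602 × 10^-19 C × (3.33 × 10^-11 m)²)
V = 1.36 × 10^3 V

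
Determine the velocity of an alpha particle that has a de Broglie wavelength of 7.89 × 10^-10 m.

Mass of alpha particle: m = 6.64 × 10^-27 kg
1.26 × 10^2 m/s

From the de Broglie relation λ = h/(mv), we solve for v:

v = h/(mλ)
v = (6.626 × 10^-34 J·s) / (6.64 × 10^-27 kg × 7.89 × 10^-10 m)
v = 1.26 × 10^2 m/s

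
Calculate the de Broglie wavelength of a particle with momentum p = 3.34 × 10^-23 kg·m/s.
1.98 × 10^-11 m

Using the de Broglie relation λ = h/p:

λ = h/p
λ = (6.626 × 10^-34 J·s) / (3.34 × 10^-23 kg·m/s)
λ = 1.98 × 10^-11 m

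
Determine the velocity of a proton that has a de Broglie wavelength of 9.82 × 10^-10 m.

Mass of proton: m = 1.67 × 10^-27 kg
4.04 × 10^2 m/s

From the de Broglie relation λ = h/(mv), we solve for v:

v = h/(mλ)
v = (6.626 × 10^-34 J·s) / (1.67 × 10^-27 kg × 9.82 × 10^-10 m)
v = 4.04 × 10^2 m/s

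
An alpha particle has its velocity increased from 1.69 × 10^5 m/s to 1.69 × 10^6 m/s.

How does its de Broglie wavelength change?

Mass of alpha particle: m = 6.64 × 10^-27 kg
The wavelength decreases by a factor of 10.

Using λ = h/(mv):

Initial wavelength: λ₁ = h/(mv₁) = 5.90 × 10^-13 m
Final wavelength: λ₂ = h/(mv₂) = 5.90 × 10^-14 m

Since λ ∝ 1/v, when velocity increases by a factor of 10, the wavelength decreases by a factor of 10.

λ₂/λ₁ = v₁/v₂ = 1/10

The wavelength decreases by a factor of 10.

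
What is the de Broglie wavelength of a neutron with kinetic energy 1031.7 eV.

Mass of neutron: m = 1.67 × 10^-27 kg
8.92 × 10^-13 m

Using λ = h/√(2mKE):

First convert KE to Joules: KE = 1031.7 eV = 1.653 × 10^-16 J

λ = h/√(2mKE)
λ = (6.626 × 10^-34 J·s) / √(2 × 1.67 × 10^-27 kg × 1.653 × 10^-16 J)
λ = 8.92 × 10^-13 m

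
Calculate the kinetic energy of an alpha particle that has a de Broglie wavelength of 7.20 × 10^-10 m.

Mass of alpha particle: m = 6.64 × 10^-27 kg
6.38 × 10^-23 J (or 3.98 × 10^-4 eV)

From λ = h/√(2mKE), we solve for KE:

λ² = h²/(2mKE)
KE = h²/(2mλ²)
KE = (6.626 × 10^-34 J·s)² / (2 × 6.64 × 10^-27 kg × (7.20 × 10^-10 m)²)
KE = 6.38 × 10^-23 J
KE = 3.98 × 10^-4 eV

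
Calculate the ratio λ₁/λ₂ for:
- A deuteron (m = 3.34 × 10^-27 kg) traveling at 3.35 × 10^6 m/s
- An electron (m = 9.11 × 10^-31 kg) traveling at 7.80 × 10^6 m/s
λ₁/λ₂ = 6.35 × 10^-4

Using λ = h/(mv):

λ₁ = h/(m₁v₁) = 5.92 × 10^-14 m
λ₂ = h/(m₂v₂) = 9.32 × 10^-11 m

Ratio λ₁/λ₂ = (m₂v₂)/(m₁v₁)
         = (9.11 × 10^-31 kg × 7.80 × 10^6 m/s) / (3.34 × 10^-27 kg × 3.35 × 10^6 m/s)
         = 6.35 × 10^-4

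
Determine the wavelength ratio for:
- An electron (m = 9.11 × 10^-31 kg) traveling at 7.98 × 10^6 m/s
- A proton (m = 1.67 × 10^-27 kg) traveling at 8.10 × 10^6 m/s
λ₁/λ₂ = 1.86 × 10^3

Using λ = h/(mv):

λ₁ = h/(m₁v₁) = 9.11 × 10^-11 m
λ₂ = h/(m₂v₂) = 4.90 × 10^-14 m

Ratio λ₁/λ₂ = (m₂v₂)/(m₁v₁)
         = (1.67 × 10^-27 kg × 8.10 × 10^6 m/s) / (9.11 × 10^-31 kg × 7.98 × 10^6 m/s)
         = 1.86 × 10^3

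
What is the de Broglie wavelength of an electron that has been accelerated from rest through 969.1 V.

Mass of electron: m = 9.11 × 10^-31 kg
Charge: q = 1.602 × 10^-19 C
3.94 × 10^-11 m

When a particle is accelerated through voltage V, it gains kinetic energy KE = qV.

The de Broglie wavelength is then λ = h/√(2mqV):

λ = h/√(2mqV)
λ = (6.626 × 10^-34 J·s) / √(2 × 9.11 × 10^-31 kg × 1.602 × 10^-19 C × 969.1 V)
λ = 3.94 × 10^-11 m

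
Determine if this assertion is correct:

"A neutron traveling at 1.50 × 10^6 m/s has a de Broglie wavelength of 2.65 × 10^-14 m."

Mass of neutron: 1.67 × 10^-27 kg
False

The claim is incorrect.

Using λ = h/(mv):
λ = (6.626 × 10^-34 J·s) / (1.67 × 10^-27 kg × 1.50 × 10^6 m/s)
λ = 2.65 × 10^-13 m

The actual wavelength differs from the claimed 2.65 × 10^-14 m.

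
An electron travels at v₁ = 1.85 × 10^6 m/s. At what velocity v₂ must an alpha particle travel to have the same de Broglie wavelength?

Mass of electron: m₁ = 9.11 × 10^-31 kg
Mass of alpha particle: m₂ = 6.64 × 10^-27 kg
v₂ = 2.54 × 10^2 m/s

For equal de Broglie wavelengths: λ₁ = λ₂

h/(m₁v₁) = h/(m₂v₂)
m₁v₁ = m₂v₂
v₂ = v₁ · (m₁/m₂)

v₂ = 1.85 × 10^6 m/s × (9.11 × 10^-31 kg / 6.64 × 10^-27 kg)
v₂ = 2.54 × 10^2 m/s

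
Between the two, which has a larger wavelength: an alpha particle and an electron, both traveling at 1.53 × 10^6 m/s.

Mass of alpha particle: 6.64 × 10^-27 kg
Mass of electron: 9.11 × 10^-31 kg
The electron has the longer wavelength.

Using λ = h/(mv), since both particles have the same velocity, the wavelength depends only on mass.

For alpha particle: λ₁ = h/(m₁v) = 6.52 × 10^-14 m
For electron: λ₂ = h/(m₂v) = 4.75 × 10^-10 m

Since λ ∝ 1/m at constant velocity, the lighter particle has the longer wavelength.

The electron has the longer de Broglie wavelength.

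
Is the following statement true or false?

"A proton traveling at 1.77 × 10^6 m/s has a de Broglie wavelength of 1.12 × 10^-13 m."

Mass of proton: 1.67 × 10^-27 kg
False

The claim is incorrect.

Using λ = h/(mv):
λ = (6.626 × 10^-34 J·s) / (1.67 × 10^-27 kg × 1.77 × 10^6 m/s)
λ = 2.24 × 10^-13 m

The actual wavelength differs from the claimed 1.12 × 10^-13 m.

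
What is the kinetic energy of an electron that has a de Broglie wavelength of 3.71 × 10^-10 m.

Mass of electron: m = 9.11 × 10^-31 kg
1.75 × 10^-18 J (or 10.9 eV)

From λ = h/√(2mKE), we solve for KE:

λ² = h²/(2mKE)
KE = h²/(2mλ²)
KE = (6.626 × 10^-34 J·s)² / (2 × 9.11 × 10^-31 kg × (3.71 × 10^-10 m)²)
KE = 1.75 × 10^-18 J
KE = 10.9 eV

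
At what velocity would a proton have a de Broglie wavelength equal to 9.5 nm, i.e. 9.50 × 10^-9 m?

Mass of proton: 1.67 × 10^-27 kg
4.18 × 10^1 m/s

From λ = h/(mv), solve for v:

v = h/(mλ)
v = (6.626 × 10^-34 J·s) / (1.67 × 10^-27 kg × 9.50 × 10^-9 m)
v = 4.18 × 10^1 m/s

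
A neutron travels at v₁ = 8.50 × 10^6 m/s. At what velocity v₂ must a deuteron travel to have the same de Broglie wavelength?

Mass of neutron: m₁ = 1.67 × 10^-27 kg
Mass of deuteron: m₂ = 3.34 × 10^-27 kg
v₂ = 4.25 × 10^6 m/s

For equal de Broglie wavelengths: λ₁ = λ₂

h/(m₁v₁) = h/(m₂v₂)
m₁v₁ = m₂v₂
v₂ = v₁ · (m₁/m₂)

v₂ = 8.50 × 10^6 m/s × (1.67 × 10^-27 kg / 3.34 × 10^-27 kg)
v₂ = 4.25 × 10^6 m/s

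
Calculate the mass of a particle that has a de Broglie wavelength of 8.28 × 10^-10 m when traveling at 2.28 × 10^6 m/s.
3.51 × 10^-31 kg

From the de Broglie relation λ = h/(mv), we solve for m:

m = h/(λv)
m = (6.626 × 10^-34 J·s) / (8.28 × 10^-10 m × 2.28 × 10^6 m/s)
m = 3.51 × 10^-31 kg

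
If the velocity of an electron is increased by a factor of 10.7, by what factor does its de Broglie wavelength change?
The wavelength decreases by a factor of 10.7.

From λ = h/(mv), the wavelength is inversely proportional to velocity:

λ ∝ 1/v

If v → 10.7v, then λ → λ/10.7

When velocity is increased by a factor of 10.7, the wavelength decreases by a factor of 10.7.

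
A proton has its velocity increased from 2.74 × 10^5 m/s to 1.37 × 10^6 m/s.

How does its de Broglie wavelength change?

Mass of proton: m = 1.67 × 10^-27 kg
The wavelength decreases by a factor of 5.

Using λ = h/(mv):

Initial wavelength: λ₁ = h/(mv₁) = 1.45 × 10^-12 m
Final wavelength: λ₂ = h/(mv₂) = 2.90 × 10^-13 m

Since λ ∝ 1/v, when velocity increases by a factor of 5, the wavelength decreases by a factor of 5.

λ₂/λ₁ = v₁/v₂ = 1/5

The wavelength decreases by a factor of 5.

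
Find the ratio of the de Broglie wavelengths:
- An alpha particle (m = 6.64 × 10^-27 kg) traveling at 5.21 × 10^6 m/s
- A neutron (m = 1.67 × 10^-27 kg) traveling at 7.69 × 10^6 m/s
λ₁/λ₂ = 0.371

Using λ = h/(mv):

λ₁ = h/(m₁v₁) = 1.92 × 10^-14 m
λ₂ = h/(m₂v₂) = 5.16 × 10^-14 m

Ratio λ₁/λ₂ = (m₂v₂)/(m₁v₁)
         = (1.67 × 10^-27 kg × 7.69 × 10^6 m/s) / (6.64 × 10^-27 kg × 5.21 × 10^6 m/s)
         = 0.371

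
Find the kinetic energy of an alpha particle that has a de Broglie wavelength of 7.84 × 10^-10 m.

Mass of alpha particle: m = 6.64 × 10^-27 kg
5.38 × 10^-23 J (or 3.36 × 10^-4 eV)

From λ = h/√(2mKE), we solve for KE:

λ² = h²/(2mKE)
KE = h²/(2mλ²)
KE = (6.626 × 10^-34 J·s)² / (2 × 6.64 × 10^-27 kg × (7.84 × 10^-10 m)²)
KE = 5.38 × 10^-23 J
KE = 3.36 × 10^-4 eV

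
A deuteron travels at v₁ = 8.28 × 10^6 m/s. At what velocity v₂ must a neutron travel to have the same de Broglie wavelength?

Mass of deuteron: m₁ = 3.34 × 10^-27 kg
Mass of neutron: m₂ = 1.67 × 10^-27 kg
v₂ = 1.66 × 10^7 m/s

For equal de Broglie wavelengths: λ₁ = λ₂

h/(m₁v₁) = h/(m₂v₂)
m₁v₁ = m₂v₂
v₂ = v₁ · (m₁/m₂)

v₂ = 8.28 × 10^6 m/s × (3.34 × 10^-27 kg / 1.67 × 10^-27 kg)
v₂ = 1.66 × 10^7 m/s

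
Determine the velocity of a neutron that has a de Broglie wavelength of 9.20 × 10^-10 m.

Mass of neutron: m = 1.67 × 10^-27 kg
4.31 × 10^2 m/s

From the de Broglie relation λ = h/(mv), we solve for v:

v = h/(mλ)
v = (6.626 × 10^-34 J·s) / (1.67 × 10^-27 kg × 9.20 × 10^-10 m)
v = 4.31 × 10^2 m/s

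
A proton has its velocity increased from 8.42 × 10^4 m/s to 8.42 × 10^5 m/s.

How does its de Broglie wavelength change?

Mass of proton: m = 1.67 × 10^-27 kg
The wavelength decreases by a factor of 10.

Using λ = h/(mv):

Initial wavelength: λ₁ = h/(mv₁) = 4.71 × 10^-12 m
Final wavelength: λ₂ = h/(mv₂) = 4.71 × 10^-13 m

Since λ ∝ 1/v, when velocity increases by a factor of 10, the wavelength decreases by a factor of 10.

λ₂/λ₁ = v₁/v₂ = 1/10

The wavelength decreases by a factor of 10.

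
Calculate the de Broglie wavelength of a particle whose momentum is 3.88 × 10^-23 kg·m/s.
1.71 × 10^-11 m

Using the de Broglie relation λ = h/p:

λ = h/p
λ = (6.626 × 10^-34 J·s) / (3.88 × 10^-23 kg·m/s)
λ = 1.71 × 10^-11 m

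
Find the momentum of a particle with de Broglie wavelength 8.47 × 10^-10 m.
7.82 × 10^-25 kg·m/s

From the de Broglie relation λ = h/p, we solve for p:

p = h/λ
p = (6.626 × 10^-34 J·s) / (8.47 × 10^-10 m)
p = 7.82 × 10^-25 kg·m/s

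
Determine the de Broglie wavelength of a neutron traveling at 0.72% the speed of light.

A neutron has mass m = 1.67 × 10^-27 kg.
1.84 × 10^-13 m

Using the de Broglie relation λ = h/(mv):

v = 0.72% × c = 2.159 × 10^6 m/s

λ = h/(mv)
λ = (6.626 × 10^-34 J·s) / (1.67 × 10^-27 kg × 2.159 × 10^6 m/s)
λ = 1.84 × 10^-13 m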